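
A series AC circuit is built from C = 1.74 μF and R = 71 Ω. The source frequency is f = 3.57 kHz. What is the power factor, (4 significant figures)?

0.9406

ω = 2πf = 22430 rad/s
X_C = 1/(ωC) = 25.62 Ω
Z = 71.00 − j25.62 Ω
|Z| = √(71.00² + 25.62²) = 75.48 Ω
∠Z = arctan(-25.62/71.00) = -19.84°
cos φ = cos(-19.84°) = 0.9406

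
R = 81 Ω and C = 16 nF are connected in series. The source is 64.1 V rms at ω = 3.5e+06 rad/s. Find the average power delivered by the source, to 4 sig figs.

48.37 W

X_C = 1/(ωC) = 17.86 Ω
Z = 81.00 − j17.86 Ω
|Z| = √(81.00² + 17.86²) = 82.95 Ω
∠Z = arctan(-17.86/81.00) = -12.43°
I = V/|Z| = 772.8 mA
P = VI cos φ = 64.1 × 0.7728 × cos(-12.43°) = 48.37 W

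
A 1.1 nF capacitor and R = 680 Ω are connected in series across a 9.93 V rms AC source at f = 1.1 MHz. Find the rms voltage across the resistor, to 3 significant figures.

9.75 V

ω = 2πf = 6.912e+06 rad/s
X_C = 1/(ωC) = 132 Ω
Z = 680 − j132 Ω
|Z| = √(680² + 132²) = 693 Ω
I = V/|Z| = 14.3 mA
V_R = I·|Z_R| = 0.0143 × 680 = 9.75 V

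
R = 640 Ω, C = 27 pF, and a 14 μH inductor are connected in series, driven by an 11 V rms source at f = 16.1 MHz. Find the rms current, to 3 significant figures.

ω = 2πf = 1.012e+08 rad/s
X_L = ωL = 1420 Ω
X_C = 1/(ωC) = 366 Ω
Net reactance X = X_L − X_C = 1050 Ω
Z = 640 + j1050 Ω
|Z| = √(640² + 1050²) = 1230 Ω
I = V/|Z| = 11/1230 = 8.94 mA

8.94 mA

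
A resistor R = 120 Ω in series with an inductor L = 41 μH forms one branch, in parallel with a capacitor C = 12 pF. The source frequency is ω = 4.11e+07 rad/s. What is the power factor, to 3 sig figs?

0.397

X_L = ωL = 1690 Ω
X_C = 1/(ωC) = 2030 Ω
Branch 1 (R+jX_L): Z₁ = 120 + j1690 Ω, |Z₁| = 1690 Ω
Branch 2 (−jX_C): Z₂ = −j2030 Ω
Parallel: Z = Z₁Z₂/(Z₁+Z₂), |Z| = 9440 Ω, ∠Z = 66.6°
cos φ = cos(66.6°) = 0.397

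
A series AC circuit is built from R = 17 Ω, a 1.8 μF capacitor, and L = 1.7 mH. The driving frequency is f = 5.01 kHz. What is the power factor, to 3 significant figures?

0.428

ω = 2πf = 31480 rad/s
X_L = ωL = 53.5 Ω
X_C = 1/(ωC) = 17.6 Ω
Net reactance X = X_L − X_C = 35.9 Ω
Z = 17.0 + j35.9 Ω
|Z| = √(17.0² + 35.9²) = 39.7 Ω
∠Z = arctan(35.9/17.0) = 64.6°
cos φ = cos(64.6°) = 0.428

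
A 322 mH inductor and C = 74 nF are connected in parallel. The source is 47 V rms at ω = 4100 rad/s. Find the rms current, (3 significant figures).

21.3 mA

X_L = ωL = 1320 Ω
X_C = 1/(ωC) = 3300 Ω
Parallel: admittances add. Y = 1/(jωL) + jωC
Y = (0 − j0.000454) S
|Y| = 0.000454 S → |Z| = 1/|Y| = 2200 Ω, ∠Z = −∠Y = 90.0°
I = V/|Z| = 47/2200 = 21.3 mA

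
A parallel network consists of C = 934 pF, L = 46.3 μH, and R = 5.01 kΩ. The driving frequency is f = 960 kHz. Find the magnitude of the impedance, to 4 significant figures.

484.8 Ω

ω = 2πf = 6.032e+06 rad/s
X_L = ωL = 279.3 Ω
X_C = 1/(ωC) = 177.5 Ω
Parallel: admittances add. Y = 1/R + 1/(jωL) + jωC
Y = (0.0001996 + j0.002053) S
|Y| = 0.002063 S → |Z| = 1/|Y| = 484.8 Ω, ∠Z = −∠Y = -84.45°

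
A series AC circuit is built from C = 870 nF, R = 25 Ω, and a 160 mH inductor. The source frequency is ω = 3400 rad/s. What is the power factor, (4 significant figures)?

X_L = ωL = 544.0 Ω
X_C = 1/(ωC) = 338.1 Ω
Net reactance X = X_L − X_C = 205.9 Ω
Z = 25.00 + j205.9 Ω
|Z| = √(25.00² + 205.9²) = 207.4 Ω
∠Z = arctan(205.9/25.00) = 83.08°
cos φ = cos(83.08°) = 0.1205

0.1205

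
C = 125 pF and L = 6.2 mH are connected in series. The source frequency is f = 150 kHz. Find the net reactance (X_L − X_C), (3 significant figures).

-2640 Ω

ω = 2πf = 942500 rad/s
X_L = ωL = 5840 Ω
X_C = 1/(ωC) = 8490 Ω
X = 5840 − 8490 = -2640 Ω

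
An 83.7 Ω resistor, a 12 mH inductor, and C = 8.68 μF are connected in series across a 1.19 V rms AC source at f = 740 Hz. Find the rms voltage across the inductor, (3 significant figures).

0.744 V

ω = 2πf = 4650 rad/s
X_L = ωL = 55.8 Ω
X_C = 1/(ωC) = 24.8 Ω
Net reactance X = X_L − X_C = 31.0 Ω
Z = 83.7 + j31.0 Ω
|Z| = √(83.7² + 31.0²) = 89.3 Ω
I = V/|Z| = 13.3 mA
V_L = I·|Z_L| = 0.0133 × 55.8 = 0.744 V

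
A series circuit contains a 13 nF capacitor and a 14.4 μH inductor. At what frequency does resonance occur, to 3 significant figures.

368 kHz

ω₀ = 1/√(LC) = 1/√(1.44e-05 × 1.3e-08) = 2.311e+06 rad/s
f₀ = ω₀/(2π) = 368 kHz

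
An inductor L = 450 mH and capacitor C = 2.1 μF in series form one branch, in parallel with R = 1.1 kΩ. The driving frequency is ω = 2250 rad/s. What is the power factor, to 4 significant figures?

0.5886

X_L = ωL = 1012 Ω
X_C = 1/(ωC) = 211.6 Ω
Branch 1: Z₁ = R = 1100 Ω
Branch 2 (series LC): Z₂ = j(X_L − X_C) = j800.9 Ω
Parallel: Z = Z₁Z₂/(Z₁+Z₂), |Z| = 647.4 Ω, ∠Z = 53.94°
cos φ = cos(53.94°) = 0.5886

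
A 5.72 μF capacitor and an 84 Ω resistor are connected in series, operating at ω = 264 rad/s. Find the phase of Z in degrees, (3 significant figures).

-82.8°

X_C = 1/(ωC) = 662 Ω
Z = 84.0 − j662 Ω
|Z| = √(84.0² + 662²) = 668 Ω
∠Z = arctan(-662/84.0) = -82.8°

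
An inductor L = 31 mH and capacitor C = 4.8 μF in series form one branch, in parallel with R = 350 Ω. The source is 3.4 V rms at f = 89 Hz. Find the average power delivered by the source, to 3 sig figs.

ω = 2πf = 559.2 rad/s
X_L = ωL = 17.3 Ω
X_C = 1/(ωC) = 373 Ω
Branch 1: Z₁ = R = 350 Ω
Branch 2 (series LC): Z₂ = j(X_L − X_C) = −j355 Ω
Parallel: Z = Z₁Z₂/(Z₁+Z₂), |Z| = 249 Ω, ∠Z = -44.6°
I = V/|Z| = 13.6 mA
P = VI cos φ = 3.4 × 0.0136 × cos(-44.6°) = 33.0 mW

33.0 mW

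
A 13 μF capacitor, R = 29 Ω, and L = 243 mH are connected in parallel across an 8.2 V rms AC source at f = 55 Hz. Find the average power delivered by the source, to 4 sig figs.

ω = 2πf = 345.6 rad/s
X_L = ωL = 83.97 Ω
X_C = 1/(ωC) = 222.6 Ω
Parallel: admittances add. Y = 1/R + 1/(jωL) + jωC
Y = (0.03448 − j0.007416) S
|Y| = 0.03527 S → |Z| = 1/|Y| = 28.35 Ω, ∠Z = −∠Y = 12.14°
I = V/|Z| = 289.2 mA
P = VI cos φ = 8.2 × 0.2892 × cos(12.14°) = 2.319 W

2.319 W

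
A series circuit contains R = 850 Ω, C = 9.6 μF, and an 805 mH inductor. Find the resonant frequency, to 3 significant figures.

ω₀ = 1/√(LC) = 1/√(0.805 × 9.6e-06) = 359.7 rad/s
f₀ = ω₀/(2π) = 57.3 Hz

57.3 Hz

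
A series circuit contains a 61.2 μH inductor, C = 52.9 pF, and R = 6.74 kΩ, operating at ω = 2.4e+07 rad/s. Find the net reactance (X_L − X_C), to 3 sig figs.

X_L = ωL = 1470 Ω
X_C = 1/(ωC) = 788 Ω
X = 1470 − 788 = 681 Ω

681 Ω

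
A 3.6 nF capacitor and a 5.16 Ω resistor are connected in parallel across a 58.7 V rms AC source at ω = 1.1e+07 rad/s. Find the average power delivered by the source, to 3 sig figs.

X_C = 1/(ωC) = 25.3 Ω
Parallel: admittances add. Y = 1/R + jωC
Y = (0.194 + j0.0396) S
|Y| = 0.198 S → |Z| = 1/|Y| = 5.06 Ω, ∠Z = −∠Y = -11.5°
I = V/|Z| = 11.6 A
P = VI cos φ = 58.7 × 11.6 × cos(-11.5°) = 668 W

668 W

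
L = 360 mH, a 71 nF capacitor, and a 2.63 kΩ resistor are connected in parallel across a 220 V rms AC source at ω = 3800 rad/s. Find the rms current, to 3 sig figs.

X_L = ωL = 1370 Ω
X_C = 1/(ωC) = 3710 Ω
Parallel: admittances add. Y = 1/R + 1/(jωL) + jωC
Y = (0.000380 − j0.000461) S
|Y| = 0.000598 S → |Z| = 1/|Y| = 1670 Ω, ∠Z = −∠Y = 50.5°
I = V/|Z| = 220/1670 = 131 mA

131 mA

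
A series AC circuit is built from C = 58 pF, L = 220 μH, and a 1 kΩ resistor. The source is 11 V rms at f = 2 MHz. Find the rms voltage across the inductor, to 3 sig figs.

17.7 V

ω = 2πf = 1.257e+07 rad/s
X_L = ωL = 2760 Ω
X_C = 1/(ωC) = 1370 Ω
Net reactance X = X_L − X_C = 1390 Ω
Z = 1000 + j1390 Ω
|Z| = √(1000² + 1390²) = 1710 Ω
I = V/|Z| = 6.42 mA
V_L = I·|Z_L| = 0.00642 × 2760 = 17.7 V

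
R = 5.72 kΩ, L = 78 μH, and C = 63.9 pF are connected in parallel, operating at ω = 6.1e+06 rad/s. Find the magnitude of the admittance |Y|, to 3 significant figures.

1.72 mS

X_L = ωL = 476 Ω
X_C = 1/(ωC) = 2570 Ω
Parallel: admittances add. Y = 1/R + 1/(jωL) + jωC
Y = (0.000175 − j0.00171) S
|Y| = 0.00172 S → |Z| = 1/|Y| = 581 Ω, ∠Z = −∠Y = 84.2°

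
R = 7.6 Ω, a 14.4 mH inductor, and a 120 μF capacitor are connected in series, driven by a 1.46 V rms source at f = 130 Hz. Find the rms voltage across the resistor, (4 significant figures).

1.430 V

ω = 2πf = 816.8 rad/s
X_L = ωL = 11.76 Ω
X_C = 1/(ωC) = 10.20 Ω
Net reactance X = X_L − X_C = 1.560 Ω
Z = 7.600 + j1.560 Ω
|Z| = √(7.600² + 1.560²) = 7.758 Ω
I = V/|Z| = 188.2 mA
V_R = I·|Z_R| = 0.1882 × 7.600 = 1.430 V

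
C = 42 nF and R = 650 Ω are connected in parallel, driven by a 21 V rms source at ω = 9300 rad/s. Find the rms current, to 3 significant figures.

33.3 mA

X_C = 1/(ωC) = 2560 Ω
Parallel: admittances add. Y = 1/R + jωC
Y = (0.00154 + j0.000391) S
|Y| = 0.00159 S → |Z| = 1/|Y| = 630 Ω, ∠Z = −∠Y = -14.2°
I = V/|Z| = 21/630 = 33.3 mA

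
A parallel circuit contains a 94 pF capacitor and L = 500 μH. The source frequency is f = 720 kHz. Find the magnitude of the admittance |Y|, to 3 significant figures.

ω = 2πf = 4.524e+06 rad/s
X_L = ωL = 2260 Ω
X_C = 1/(ωC) = 2350 Ω
Parallel: admittances add. Y = 1/(jωL) + jωC
Y = (0 − j1.69e-05) S
|Y| = 1.69e-05 S → |Z| = 1/|Y| = 59300 Ω, ∠Z = −∠Y = 90.0°

16.9 μS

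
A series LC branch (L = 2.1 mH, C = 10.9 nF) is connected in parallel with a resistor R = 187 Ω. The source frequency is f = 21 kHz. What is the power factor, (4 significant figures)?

0.9129

ω = 2πf = 131900 rad/s
X_L = ωL = 277.1 Ω
X_C = 1/(ωC) = 695.3 Ω
Branch 1: Z₁ = R = 187.0 Ω
Branch 2 (series LC): Z₂ = j(X_L − X_C) = −j418.2 Ω
Parallel: Z = Z₁Z₂/(Z₁+Z₂), |Z| = 170.7 Ω, ∠Z = -24.09°
cos φ = cos(-24.09°) = 0.9129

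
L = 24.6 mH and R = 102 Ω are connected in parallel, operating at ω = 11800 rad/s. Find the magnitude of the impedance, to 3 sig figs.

96.2 Ω

X_L = ωL = 290 Ω
Parallel: admittances add. Y = 1/R + 1/(jωL)
Y = (0.00980 − j0.00344) S
|Y| = 0.0104 S → |Z| = 1/|Y| = 96.2 Ω, ∠Z = −∠Y = 19.4°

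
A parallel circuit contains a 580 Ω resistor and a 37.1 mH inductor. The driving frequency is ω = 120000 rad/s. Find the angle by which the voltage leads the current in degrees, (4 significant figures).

7.423°

X_L = ωL = 4452 Ω
Parallel: admittances add. Y = 1/R + 1/(jωL)
Y = (0.001724 − j0.0002246) S
|Y| = 0.001739 S → |Z| = 1/|Y| = 575.1 Ω, ∠Z = −∠Y = 7.423°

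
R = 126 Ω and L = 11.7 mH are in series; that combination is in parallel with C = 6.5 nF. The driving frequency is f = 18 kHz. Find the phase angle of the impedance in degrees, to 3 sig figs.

11.0°

ω = 2πf = 113100 rad/s
X_L = ωL = 1320 Ω
X_C = 1/(ωC) = 1360 Ω
Branch 1 (R+jX_L): Z₁ = 126 + j1320 Ω, |Z₁| = 1330 Ω
Branch 2 (−jX_C): Z₂ = −j1360 Ω
Parallel: Z = Z₁Z₂/(Z₁+Z₂), |Z| = 13800 Ω, ∠Z = 11.0°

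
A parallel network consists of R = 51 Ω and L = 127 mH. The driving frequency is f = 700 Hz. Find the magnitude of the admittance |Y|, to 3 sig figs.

19.7 mS

ω = 2πf = 4398 rad/s
X_L = ωL = 559 Ω
Parallel: admittances add. Y = 1/R + 1/(jωL)
Y = (0.0196 − j0.00179) S
|Y| = 0.0197 S → |Z| = 1/|Y| = 50.8 Ω, ∠Z = −∠Y = 5.22°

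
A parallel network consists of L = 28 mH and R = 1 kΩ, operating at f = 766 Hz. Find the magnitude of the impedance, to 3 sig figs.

ω = 2πf = 4813 rad/s
X_L = ωL = 135 Ω
Parallel: admittances add. Y = 1/R + 1/(jωL)
Y = (0.00100 − j0.00742) S
|Y| = 0.00749 S → |Z| = 1/|Y| = 134 Ω, ∠Z = −∠Y = 82.3°

134 Ω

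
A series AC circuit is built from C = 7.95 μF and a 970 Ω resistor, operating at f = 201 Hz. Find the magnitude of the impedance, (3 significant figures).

975 Ω

ω = 2πf = 1263 rad/s
X_C = 1/(ωC) = 99.6 Ω
Z = 970 − j99.6 Ω
|Z| = √(970² + 99.6²) = 975 Ω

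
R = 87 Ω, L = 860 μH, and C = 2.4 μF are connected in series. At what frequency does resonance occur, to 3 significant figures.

ω₀ = 1/√(LC) = 1/√(0.00086 × 2.4e-06) = 22010 rad/s
f₀ = ω₀/(2π) = 3.50 kHz

3.50 kHz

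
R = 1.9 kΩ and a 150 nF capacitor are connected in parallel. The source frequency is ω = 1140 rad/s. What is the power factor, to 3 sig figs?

X_C = 1/(ωC) = 5850 Ω
Parallel: admittances add. Y = 1/R + jωC
Y = (0.000526 + j0.000171) S
|Y| = 0.000553 S → |Z| = 1/|Y| = 1810 Ω, ∠Z = −∠Y = -18.0°
cos φ = cos(-18.0°) = 0.951

0.951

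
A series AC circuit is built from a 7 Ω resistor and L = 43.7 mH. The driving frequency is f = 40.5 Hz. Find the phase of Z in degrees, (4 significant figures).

ω = 2πf = 254.5 rad/s
X_L = ωL = 11.12 Ω
Z = 7.000 + j11.12 Ω
|Z| = √(7.000² + 11.12²) = 13.14 Ω
∠Z = arctan(11.12/7.000) = 57.81°

57.81°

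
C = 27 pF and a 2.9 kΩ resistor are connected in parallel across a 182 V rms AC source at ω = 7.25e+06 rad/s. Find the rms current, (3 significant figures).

72.2 mA

X_C = 1/(ωC) = 5110 Ω
Parallel: admittances add. Y = 1/R + jωC
Y = (0.000345 + j0.000196) S
|Y| = 0.000397 S → |Z| = 1/|Y| = 2520 Ω, ∠Z = −∠Y = -29.6°
I = V/|Z| = 182/2520 = 72.2 mA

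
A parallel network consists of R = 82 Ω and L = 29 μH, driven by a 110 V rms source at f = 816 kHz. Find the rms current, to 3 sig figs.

ω = 2πf = 5.127e+06 rad/s
X_L = ωL = 149 Ω
Parallel: admittances add. Y = 1/R + 1/(jωL)
Y = (0.0122 − j0.00673) S
|Y| = 0.0139 S → |Z| = 1/|Y| = 71.8 Ω, ∠Z = −∠Y = 28.9°
I = V/|Z| = 110/71.8 = 1.53 A

1.53 A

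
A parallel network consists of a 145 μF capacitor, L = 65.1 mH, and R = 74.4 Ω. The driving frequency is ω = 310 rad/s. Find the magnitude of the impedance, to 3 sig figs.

70.4 Ω

X_L = ωL = 20.2 Ω
X_C = 1/(ωC) = 22.2 Ω
Parallel: admittances add. Y = 1/R + 1/(jωL) + jωC
Y = (0.0134 − j0.00460) S
|Y| = 0.0142 S → |Z| = 1/|Y| = 70.4 Ω, ∠Z = −∠Y = 18.9°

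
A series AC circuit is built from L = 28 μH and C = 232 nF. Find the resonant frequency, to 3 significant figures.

62.4 kHz

ω₀ = 1/√(LC) = 1/√(2.8e-05 × 2.32e-07) = 392400 rad/s
f₀ = ω₀/(2π) = 62.4 kHz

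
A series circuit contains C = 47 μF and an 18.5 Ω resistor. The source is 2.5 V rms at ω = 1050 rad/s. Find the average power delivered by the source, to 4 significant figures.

153.6 mW

X_C = 1/(ωC) = 20.26 Ω
Z = 18.50 − j20.26 Ω
|Z| = √(18.50² + 20.26²) = 27.44 Ω
∠Z = arctan(-20.26/18.50) = -47.60°
I = V/|Z| = 91.11 mA
P = VI cos φ = 2.5 × 0.09111 × cos(-47.60°) = 153.6 mW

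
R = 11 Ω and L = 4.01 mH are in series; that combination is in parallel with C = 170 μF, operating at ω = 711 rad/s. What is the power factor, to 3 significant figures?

X_L = ωL = 2.85 Ω
X_C = 1/(ωC) = 8.27 Ω
Branch 1 (R+jX_L): Z₁ = 11.0 + j2.85 Ω, |Z₁| = 11.4 Ω
Branch 2 (−jX_C): Z₂ = −j8.27 Ω
Parallel: Z = Z₁Z₂/(Z₁+Z₂), |Z| = 7.67 Ω, ∠Z = -49.2°
cos φ = cos(-49.2°) = 0.653

0.653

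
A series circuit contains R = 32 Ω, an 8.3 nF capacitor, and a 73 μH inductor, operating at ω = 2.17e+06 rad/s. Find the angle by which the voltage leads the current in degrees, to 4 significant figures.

X_L = ωL = 158.4 Ω
X_C = 1/(ωC) = 55.52 Ω
Net reactance X = X_L − X_C = 102.9 Ω
Z = 32.00 + j102.9 Ω
|Z| = √(32.00² + 102.9²) = 107.7 Ω
∠Z = arctan(102.9/32.00) = 72.72°

72.72°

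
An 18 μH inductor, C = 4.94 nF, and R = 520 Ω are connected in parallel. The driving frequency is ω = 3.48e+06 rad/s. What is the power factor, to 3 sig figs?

X_L = ωL = 62.6 Ω
X_C = 1/(ωC) = 58.2 Ω
Parallel: admittances add. Y = 1/R + 1/(jωL) + jωC
Y = (0.00192 + j0.00123) S
|Y| = 0.00228 S → |Z| = 1/|Y| = 438 Ω, ∠Z = −∠Y = -32.5°
cos φ = cos(-32.5°) = 0.843

0.843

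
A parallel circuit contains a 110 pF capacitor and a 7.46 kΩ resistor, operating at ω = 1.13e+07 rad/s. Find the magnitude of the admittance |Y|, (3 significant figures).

1.25 mS

X_C = 1/(ωC) = 805 Ω
Parallel: admittances add. Y = 1/R + jωC
Y = (0.000134 + j0.00124) S
|Y| = 0.00125 S → |Z| = 1/|Y| = 800 Ω, ∠Z = −∠Y = -83.8°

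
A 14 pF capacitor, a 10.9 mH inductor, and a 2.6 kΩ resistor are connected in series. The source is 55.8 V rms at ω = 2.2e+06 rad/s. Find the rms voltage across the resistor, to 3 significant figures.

X_L = ωL = 24000 Ω
X_C = 1/(ωC) = 32500 Ω
Net reactance X = X_L − X_C = -8490 Ω
Z = 2600 − j8490 Ω
|Z| = √(2600² + 8490²) = 8880 Ω
I = V/|Z| = 6.29 mA
V_R = I·|Z_R| = 0.00629 × 2600 = 16.3 V

16.3 V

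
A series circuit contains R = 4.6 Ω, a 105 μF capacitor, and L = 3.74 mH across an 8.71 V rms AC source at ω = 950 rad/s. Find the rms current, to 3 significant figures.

X_L = ωL = 3.55 Ω
X_C = 1/(ωC) = 10.0 Ω
Net reactance X = X_L − X_C = -6.47 Ω
Z = 4.60 − j6.47 Ω
|Z| = √(4.60² + 6.47²) = 7.94 Ω
I = V/|Z| = 8.71/7.94 = 1.10 A

1.10 A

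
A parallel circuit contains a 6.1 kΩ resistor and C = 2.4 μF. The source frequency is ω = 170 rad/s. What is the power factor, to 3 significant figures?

X_C = 1/(ωC) = 2450 Ω
Parallel: admittances add. Y = 1/R + jωC
Y = (0.000164 + j0.000408) S
|Y| = 0.000440 S → |Z| = 1/|Y| = 2270 Ω, ∠Z = −∠Y = -68.1°
cos φ = cos(-68.1°) = 0.373

0.373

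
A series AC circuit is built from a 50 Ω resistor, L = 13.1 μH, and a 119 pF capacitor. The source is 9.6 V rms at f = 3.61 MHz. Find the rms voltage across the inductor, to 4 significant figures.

ω = 2πf = 2.268e+07 rad/s
X_L = ωL = 297.1 Ω
X_C = 1/(ωC) = 370.5 Ω
Net reactance X = X_L − X_C = -73.34 Ω
Z = 50.00 − j73.34 Ω
|Z| = √(50.00² + 73.34²) = 88.76 Ω
I = V/|Z| = 108.2 mA
V_L = I·|Z_L| = 0.1082 × 297.1 = 32.14 V

32.14 V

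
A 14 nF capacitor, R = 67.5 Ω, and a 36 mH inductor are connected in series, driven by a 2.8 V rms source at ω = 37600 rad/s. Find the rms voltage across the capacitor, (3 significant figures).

X_L = ωL = 1350 Ω
X_C = 1/(ωC) = 1900 Ω
Net reactance X = X_L − X_C = -546 Ω
Z = 67.5 − j546 Ω
|Z| = √(67.5² + 546²) = 550 Ω
I = V/|Z| = 5.09 mA
V_C = I·|Z_C| = 0.00509 × 1900 = 9.67 V

9.67 V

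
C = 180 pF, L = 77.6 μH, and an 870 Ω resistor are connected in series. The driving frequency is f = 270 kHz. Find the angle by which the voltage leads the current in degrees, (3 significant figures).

ω = 2πf = 1.696e+06 rad/s
X_L = ωL = 132 Ω
X_C = 1/(ωC) = 3270 Ω
Net reactance X = X_L − X_C = -3140 Ω
Z = 870 − j3140 Ω
|Z| = √(870² + 3140²) = 3260 Ω
∠Z = arctan(-3140/870) = -74.5°

-74.5°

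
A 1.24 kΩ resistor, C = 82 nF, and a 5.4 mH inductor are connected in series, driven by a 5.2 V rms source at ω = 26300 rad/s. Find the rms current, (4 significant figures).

X_L = ωL = 142.0 Ω
X_C = 1/(ωC) = 463.7 Ω
Net reactance X = X_L − X_C = -321.7 Ω
Z = 1240 − j321.7 Ω
|Z| = √(1240² + 321.7²) = 1281 Ω
I = V/|Z| = 5.2/1281 = 4.059 mA

4.059 mA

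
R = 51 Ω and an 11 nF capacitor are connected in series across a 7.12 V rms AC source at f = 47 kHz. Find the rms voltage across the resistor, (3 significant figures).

ω = 2πf = 295300 rad/s
X_C = 1/(ωC) = 308 Ω
Z = 51.0 − j308 Ω
|Z| = √(51.0² + 308²) = 312 Ω
I = V/|Z| = 22.8 mA
V_R = I·|Z_R| = 0.0228 × 51.0 = 1.16 V

1.16 V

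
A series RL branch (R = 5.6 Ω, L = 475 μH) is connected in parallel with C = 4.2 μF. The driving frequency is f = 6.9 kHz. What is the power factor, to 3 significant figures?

0.0895

ω = 2πf = 43350 rad/s
X_L = ωL = 20.6 Ω
X_C = 1/(ωC) = 5.49 Ω
Branch 1 (R+jX_L): Z₁ = 5.60 + j20.6 Ω, |Z₁| = 21.3 Ω
Branch 2 (−jX_C): Z₂ = −j5.49 Ω
Parallel: Z = Z₁Z₂/(Z₁+Z₂), |Z| = 7.28 Ω, ∠Z = -84.9°
cos φ = cos(-84.9°) = 0.0895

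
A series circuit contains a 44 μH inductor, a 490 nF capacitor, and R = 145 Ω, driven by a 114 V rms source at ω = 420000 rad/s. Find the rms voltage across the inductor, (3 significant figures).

X_L = ωL = 18.5 Ω
X_C = 1/(ωC) = 4.86 Ω
Net reactance X = X_L − X_C = 13.6 Ω
Z = 145 + j13.6 Ω
|Z| = √(145² + 13.6²) = 146 Ω
I = V/|Z| = 783 mA
V_L = I·|Z_L| = 0.783 × 18.5 = 14.5 V

14.5 V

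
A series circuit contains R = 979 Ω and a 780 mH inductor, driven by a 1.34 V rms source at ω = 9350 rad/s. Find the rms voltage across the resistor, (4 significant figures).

0.1783 V

X_L = ωL = 7293 Ω
Z = 979.0 + j7293 Ω
|Z| = √(979.0² + 7293²) = 7358 Ω
I = V/|Z| = 182.1 μA
V_R = I·|Z_R| = 0.0001821 × 979.0 = 0.1783 V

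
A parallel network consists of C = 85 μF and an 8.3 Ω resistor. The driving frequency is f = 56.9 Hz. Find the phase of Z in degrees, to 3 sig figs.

ω = 2πf = 357.5 rad/s
X_C = 1/(ωC) = 32.9 Ω
Parallel: admittances add. Y = 1/R + jωC
Y = (0.120 + j0.0304) S
|Y| = 0.124 S → |Z| = 1/|Y| = 8.05 Ω, ∠Z = −∠Y = -14.2°

-14.2°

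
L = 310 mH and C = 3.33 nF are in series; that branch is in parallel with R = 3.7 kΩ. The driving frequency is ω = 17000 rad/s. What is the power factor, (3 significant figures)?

X_L = ωL = 5270 Ω
X_C = 1/(ωC) = 17700 Ω
Branch 1: Z₁ = R = 3700 Ω
Branch 2 (series LC): Z₂ = j(X_L − X_C) = −j12400 Ω
Parallel: Z = Z₁Z₂/(Z₁+Z₂), |Z| = 3550 Ω, ∠Z = -16.6°
cos φ = cos(-16.6°) = 0.958

0.958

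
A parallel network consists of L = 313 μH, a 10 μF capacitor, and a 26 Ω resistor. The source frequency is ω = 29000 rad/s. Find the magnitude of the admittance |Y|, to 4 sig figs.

183.9 mS

X_L = ωL = 9.077 Ω
X_C = 1/(ωC) = 3.448 Ω
Parallel: admittances add. Y = 1/R + 1/(jωL) + jωC
Y = (0.03846 + j0.1798) S
|Y| = 0.1839 S → |Z| = 1/|Y| = 5.438 Ω, ∠Z = −∠Y = -77.93°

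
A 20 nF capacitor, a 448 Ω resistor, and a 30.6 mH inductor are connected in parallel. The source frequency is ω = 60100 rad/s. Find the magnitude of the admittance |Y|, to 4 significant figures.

X_L = ωL = 1839 Ω
X_C = 1/(ωC) = 831.9 Ω
Parallel: admittances add. Y = 1/R + 1/(jωL) + jωC
Y = (0.002232 + j0.0006582) S
|Y| = 0.002327 S → |Z| = 1/|Y| = 429.7 Ω, ∠Z = −∠Y = -16.43°

2.327 mS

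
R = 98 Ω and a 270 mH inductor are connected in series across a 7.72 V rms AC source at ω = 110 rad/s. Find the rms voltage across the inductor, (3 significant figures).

X_L = ωL = 29.7 Ω
Z = 98.0 + j29.7 Ω
|Z| = √(98.0² + 29.7²) = 102 Ω
I = V/|Z| = 75.4 mA
V_L = I·|Z_L| = 0.0754 × 29.7 = 2.24 V

2.24 V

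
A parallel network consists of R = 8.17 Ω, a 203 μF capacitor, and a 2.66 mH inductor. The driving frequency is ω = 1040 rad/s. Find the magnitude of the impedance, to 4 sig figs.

X_L = ωL = 2.766 Ω
X_C = 1/(ωC) = 4.737 Ω
Parallel: admittances add. Y = 1/R + 1/(jωL) + jωC
Y = (0.1224 − j0.1504) S
|Y| = 0.1939 S → |Z| = 1/|Y| = 5.158 Ω, ∠Z = −∠Y = 50.85°

5.158 Ω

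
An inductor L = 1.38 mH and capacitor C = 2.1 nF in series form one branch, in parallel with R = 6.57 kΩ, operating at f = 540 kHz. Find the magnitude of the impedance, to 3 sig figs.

3740 Ω

ω = 2πf = 3.393e+06 rad/s
X_L = ωL = 4680 Ω
X_C = 1/(ωC) = 140 Ω
Branch 1: Z₁ = R = 6570 Ω
Branch 2 (series LC): Z₂ = j(X_L − X_C) = j4540 Ω
Parallel: Z = Z₁Z₂/(Z₁+Z₂), |Z| = 3740 Ω, ∠Z = 55.3°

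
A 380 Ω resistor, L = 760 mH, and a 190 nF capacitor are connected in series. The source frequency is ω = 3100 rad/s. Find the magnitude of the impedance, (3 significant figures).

X_L = ωL = 2360 Ω
X_C = 1/(ωC) = 1700 Ω
Net reactance X = X_L − X_C = 658 Ω
Z = 380 + j658 Ω
|Z| = √(380² + 658²) = 760 Ω

760 Ω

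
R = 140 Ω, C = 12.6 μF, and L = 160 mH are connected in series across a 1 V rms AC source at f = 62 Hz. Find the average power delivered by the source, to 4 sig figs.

3.536 mW

ω = 2πf = 389.6 rad/s
X_L = ωL = 62.33 Ω
X_C = 1/(ωC) = 203.7 Ω
Net reactance X = X_L − X_C = -141.4 Ω
Z = 140.0 − j141.4 Ω
|Z| = √(140.0² + 141.4²) = 199.0 Ω
∠Z = arctan(-141.4/140.0) = -45.29°
I = V/|Z| = 5.026 mA
P = VI cos φ = 1 × 0.005026 × cos(-45.29°) = 3.536 mW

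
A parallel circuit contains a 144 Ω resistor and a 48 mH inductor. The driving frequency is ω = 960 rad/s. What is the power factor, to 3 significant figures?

X_L = ωL = 46.1 Ω
Parallel: admittances add. Y = 1/R + 1/(jωL)
Y = (0.00694 − j0.0217) S
|Y| = 0.0228 S → |Z| = 1/|Y| = 43.9 Ω, ∠Z = −∠Y = 72.3°
cos φ = cos(72.3°) = 0.305

0.305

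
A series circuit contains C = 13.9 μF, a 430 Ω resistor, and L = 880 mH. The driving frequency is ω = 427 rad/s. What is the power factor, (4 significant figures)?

0.9008

X_L = ωL = 375.8 Ω
X_C = 1/(ωC) = 168.5 Ω
Net reactance X = X_L − X_C = 207.3 Ω
Z = 430.0 + j207.3 Ω
|Z| = √(430.0² + 207.3²) = 477.4 Ω
∠Z = arctan(207.3/430.0) = 25.74°
cos φ = cos(25.74°) = 0.9008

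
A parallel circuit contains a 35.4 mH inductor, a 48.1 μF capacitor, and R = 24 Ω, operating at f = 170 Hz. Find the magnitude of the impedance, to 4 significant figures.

ω = 2πf = 1068 rad/s
X_L = ωL = 37.81 Ω
X_C = 1/(ωC) = 19.46 Ω
Parallel: admittances add. Y = 1/R + 1/(jωL) + jωC
Y = (0.04167 + j0.02493) S
|Y| = 0.04856 S → |Z| = 1/|Y| = 20.59 Ω, ∠Z = −∠Y = -30.89°

20.59 Ω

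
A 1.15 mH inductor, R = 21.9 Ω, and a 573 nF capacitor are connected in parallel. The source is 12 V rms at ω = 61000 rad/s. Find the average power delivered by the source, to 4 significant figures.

X_L = ωL = 70.15 Ω
X_C = 1/(ωC) = 28.61 Ω
Parallel: admittances add. Y = 1/R + 1/(jωL) + jωC
Y = (0.04566 + j0.02070) S
|Y| = 0.05013 S → |Z| = 1/|Y| = 19.95 Ω, ∠Z = −∠Y = -24.38°
I = V/|Z| = 601.6 mA
P = VI cos φ = 12 × 0.6016 × cos(-24.38°) = 6.575 W

6.575 W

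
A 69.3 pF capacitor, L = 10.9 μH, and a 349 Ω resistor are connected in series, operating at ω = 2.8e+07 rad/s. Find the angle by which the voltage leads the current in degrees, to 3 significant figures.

X_L = ωL = 305 Ω
X_C = 1/(ωC) = 515 Ω
Net reactance X = X_L − X_C = -210 Ω
Z = 349 − j210 Ω
|Z| = √(349² + 210²) = 407 Ω
∠Z = arctan(-210/349) = -31.1°

-31.1°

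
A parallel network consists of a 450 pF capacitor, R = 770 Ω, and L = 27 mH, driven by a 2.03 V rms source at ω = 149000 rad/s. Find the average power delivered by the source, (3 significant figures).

5.35 mW

X_L = ωL = 4020 Ω
X_C = 1/(ωC) = 14900 Ω
Parallel: admittances add. Y = 1/R + 1/(jωL) + jωC
Y = (0.00130 − j0.000182) S
|Y| = 0.00131 S → |Z| = 1/|Y| = 763 Ω, ∠Z = −∠Y = 7.96°
I = V/|Z| = 2.66 mA
P = VI cos φ = 2.03 × 0.00266 × cos(7.96°) = 5.35 mW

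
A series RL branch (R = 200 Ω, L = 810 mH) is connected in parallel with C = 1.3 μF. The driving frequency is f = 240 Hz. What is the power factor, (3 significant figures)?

ω = 2πf = 1508 rad/s
X_L = ωL = 1220 Ω
X_C = 1/(ωC) = 510 Ω
Branch 1 (R+jX_L): Z₁ = 200 + j1220 Ω, |Z₁| = 1240 Ω
Branch 2 (−jX_C): Z₂ = −j510 Ω
Parallel: Z = Z₁Z₂/(Z₁+Z₂), |Z| = 854 Ω, ∠Z = -83.6°
cos φ = cos(-83.6°) = 0.112

0.112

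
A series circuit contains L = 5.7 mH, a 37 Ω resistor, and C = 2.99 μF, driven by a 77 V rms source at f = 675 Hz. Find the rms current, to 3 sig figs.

ω = 2πf = 4241 rad/s
X_L = ωL = 24.2 Ω
X_C = 1/(ωC) = 78.9 Ω
Net reactance X = X_L − X_C = -54.7 Ω
Z = 37.0 − j54.7 Ω
|Z| = √(37.0² + 54.7²) = 66.0 Ω
I = V/|Z| = 77/66.0 = 1.17 A

1.17 A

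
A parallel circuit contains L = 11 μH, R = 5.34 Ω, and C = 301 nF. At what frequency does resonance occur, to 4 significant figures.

ω₀ = 1/√(LC) = 1/√(1.1e-05 × 3.01e-07) = 549600 rad/s
f₀ = ω₀/(2π) = 87.47 kHz

87.47 kHz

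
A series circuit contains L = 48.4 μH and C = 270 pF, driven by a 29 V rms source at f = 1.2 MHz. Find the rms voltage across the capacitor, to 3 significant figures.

113 V

ω = 2πf = 7.54e+06 rad/s
X_L = ωL = 365 Ω
X_C = 1/(ωC) = 491 Ω
Net reactance X = X_L − X_C = -126 Ω
Z = − j126 Ω
|Z| = √(0² + 126²) = 126 Ω
I = V/|Z| = 230 mA
V_C = I·|Z_C| = 0.230 × 491 = 113 V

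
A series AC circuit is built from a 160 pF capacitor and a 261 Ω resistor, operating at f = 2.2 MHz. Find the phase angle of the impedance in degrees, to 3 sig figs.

ω = 2πf = 1.382e+07 rad/s
X_C = 1/(ωC) = 452 Ω
Z = 261 − j452 Ω
|Z| = √(261² + 452²) = 522 Ω
∠Z = arctan(-452/261) = -60.0°

-60.0°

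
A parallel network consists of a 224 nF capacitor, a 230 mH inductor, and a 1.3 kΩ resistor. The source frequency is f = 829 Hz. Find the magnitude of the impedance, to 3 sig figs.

1190 Ω

ω = 2πf = 5209 rad/s
X_L = ωL = 1200 Ω
X_C = 1/(ωC) = 857 Ω
Parallel: admittances add. Y = 1/R + 1/(jωL) + jωC
Y = (0.000769 + j0.000332) S
|Y| = 0.000838 S → |Z| = 1/|Y| = 1190 Ω, ∠Z = −∠Y = -23.3°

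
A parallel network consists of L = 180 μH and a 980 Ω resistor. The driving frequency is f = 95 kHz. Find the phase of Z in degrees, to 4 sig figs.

83.74°

ω = 2πf = 596900 rad/s
X_L = ωL = 107.4 Ω
Parallel: admittances add. Y = 1/R + 1/(jωL)
Y = (0.001020 − j0.009307) S
|Y| = 0.009363 S → |Z| = 1/|Y| = 106.8 Ω, ∠Z = −∠Y = 83.74°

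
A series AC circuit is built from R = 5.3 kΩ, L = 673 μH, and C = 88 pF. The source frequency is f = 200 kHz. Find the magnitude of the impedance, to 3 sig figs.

ω = 2πf = 1.257e+06 rad/s
X_L = ωL = 846 Ω
X_C = 1/(ωC) = 9040 Ω
Net reactance X = X_L − X_C = -8200 Ω
Z = 5300 − j8200 Ω
|Z| = √(5300² + 8200²) = 9760 Ω

9760 Ω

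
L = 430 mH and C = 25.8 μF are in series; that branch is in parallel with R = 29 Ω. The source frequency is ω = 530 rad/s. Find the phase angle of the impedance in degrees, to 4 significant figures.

X_L = ωL = 227.9 Ω
X_C = 1/(ωC) = 73.13 Ω
Branch 1: Z₁ = R = 29.00 Ω
Branch 2 (series LC): Z₂ = j(X_L − X_C) = j154.8 Ω
Parallel: Z = Z₁Z₂/(Z₁+Z₂), |Z| = 28.50 Ω, ∠Z = 10.61°

10.61°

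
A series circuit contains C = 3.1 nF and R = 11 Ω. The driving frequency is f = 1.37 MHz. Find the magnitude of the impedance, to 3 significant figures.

39.1 Ω

ω = 2πf = 8.608e+06 rad/s
X_C = 1/(ωC) = 37.5 Ω
Z = 11.0 − j37.5 Ω
|Z| = √(11.0² + 37.5²) = 39.1 Ω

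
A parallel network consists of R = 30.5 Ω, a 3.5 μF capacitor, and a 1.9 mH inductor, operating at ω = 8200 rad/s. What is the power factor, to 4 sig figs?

0.6786

X_L = ωL = 15.58 Ω
X_C = 1/(ωC) = 34.84 Ω
Parallel: admittances add. Y = 1/R + 1/(jωL) + jωC
Y = (0.03279 − j0.03548) S
|Y| = 0.04831 S → |Z| = 1/|Y| = 20.70 Ω, ∠Z = −∠Y = 47.26°
cos φ = cos(47.26°) = 0.6786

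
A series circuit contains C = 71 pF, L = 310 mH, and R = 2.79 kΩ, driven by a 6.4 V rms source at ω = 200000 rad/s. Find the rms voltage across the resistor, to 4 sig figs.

X_L = ωL = 62000 Ω
X_C = 1/(ωC) = 70420 Ω
Net reactance X = X_L − X_C = -8423 Ω
Z = 2790 − j8423 Ω
|Z| = √(2790² + 8423²) = 8873 Ω
I = V/|Z| = 721.3 μA
V_R = I·|Z_R| = 0.0007213 × 2790 = 2.012 V

2.012 V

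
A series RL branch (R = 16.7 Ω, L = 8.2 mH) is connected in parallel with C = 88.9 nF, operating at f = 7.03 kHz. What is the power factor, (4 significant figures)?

ω = 2πf = 44170 rad/s
X_L = ωL = 362.2 Ω
X_C = 1/(ωC) = 254.7 Ω
Branch 1 (R+jX_L): Z₁ = 16.70 + j362.2 Ω, |Z₁| = 362.6 Ω
Branch 2 (−jX_C): Z₂ = −j254.7 Ω
Parallel: Z = Z₁Z₂/(Z₁+Z₂), |Z| = 848.5 Ω, ∠Z = -83.81°
cos φ = cos(-83.81°) = 0.1078

0.1078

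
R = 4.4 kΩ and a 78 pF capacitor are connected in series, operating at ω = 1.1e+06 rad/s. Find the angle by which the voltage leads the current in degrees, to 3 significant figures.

-69.3°

X_C = 1/(ωC) = 11700 Ω
Z = 4400 − j11700 Ω
|Z| = √(4400² + 11700²) = 12500 Ω
∠Z = arctan(-11700/4400) = -69.3°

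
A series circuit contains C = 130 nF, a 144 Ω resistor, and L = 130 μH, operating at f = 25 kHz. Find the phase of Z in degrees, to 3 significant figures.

-11.2°

ω = 2πf = 157100 rad/s
X_L = ωL = 20.4 Ω
X_C = 1/(ωC) = 49.0 Ω
Net reactance X = X_L − X_C = -28.6 Ω
Z = 144 − j28.6 Ω
|Z| = √(144² + 28.6²) = 147 Ω
∠Z = arctan(-28.6/144) = -11.2°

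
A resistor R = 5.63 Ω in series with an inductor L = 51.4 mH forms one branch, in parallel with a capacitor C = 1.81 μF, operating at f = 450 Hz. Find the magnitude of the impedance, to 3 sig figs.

ω = 2πf = 2827 rad/s
X_L = ωL = 145 Ω
X_C = 1/(ωC) = 195 Ω
Branch 1 (R+jX_L): Z₁ = 5.63 + j145 Ω, |Z₁| = 145 Ω
Branch 2 (−jX_C): Z₂ = −j195 Ω
Parallel: Z = Z₁Z₂/(Z₁+Z₂), |Z| = 564 Ω, ∠Z = 81.4°

564 Ω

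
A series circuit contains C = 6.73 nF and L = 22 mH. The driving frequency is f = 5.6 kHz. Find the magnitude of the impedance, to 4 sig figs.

ω = 2πf = 35190 rad/s
X_L = ωL = 774.1 Ω
X_C = 1/(ωC) = 4223 Ω
Net reactance X = X_L − X_C = -3449 Ω
Z = − j3449 Ω
|Z| = √(0² + 3449²) = 3449 Ω

3449 Ω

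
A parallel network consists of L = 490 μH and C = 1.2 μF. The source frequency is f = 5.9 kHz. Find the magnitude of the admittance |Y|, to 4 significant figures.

10.57 mS

ω = 2πf = 37070 rad/s
X_L = ωL = 18.16 Ω
X_C = 1/(ωC) = 22.48 Ω
Parallel: admittances add. Y = 1/(jωL) + jωC
Y = (0 − j0.01057) S
|Y| = 0.01057 S → |Z| = 1/|Y| = 94.64 Ω, ∠Z = −∠Y = 90.00°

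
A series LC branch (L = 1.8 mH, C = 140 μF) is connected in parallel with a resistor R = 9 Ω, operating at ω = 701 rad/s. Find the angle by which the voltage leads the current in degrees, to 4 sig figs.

X_L = ωL = 1.262 Ω
X_C = 1/(ωC) = 10.19 Ω
Branch 1: Z₁ = R = 9.000 Ω
Branch 2 (series LC): Z₂ = j(X_L − X_C) = −j8.928 Ω
Parallel: Z = Z₁Z₂/(Z₁+Z₂), |Z| = 6.338 Ω, ∠Z = -45.23°

-45.23°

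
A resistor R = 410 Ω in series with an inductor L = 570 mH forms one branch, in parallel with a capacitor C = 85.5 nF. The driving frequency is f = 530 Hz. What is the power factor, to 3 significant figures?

0.445

ω = 2πf = 3330 rad/s
X_L = ωL = 1900 Ω
X_C = 1/(ωC) = 3510 Ω
Branch 1 (R+jX_L): Z₁ = 410 + j1900 Ω, |Z₁| = 1940 Ω
Branch 2 (−jX_C): Z₂ = −j3510 Ω
Parallel: Z = Z₁Z₂/(Z₁+Z₂), |Z| = 4100 Ω, ∠Z = 63.6°
cos φ = cos(63.6°) = 0.445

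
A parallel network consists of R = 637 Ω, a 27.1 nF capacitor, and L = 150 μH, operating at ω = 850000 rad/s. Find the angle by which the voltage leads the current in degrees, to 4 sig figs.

X_L = ωL = 127.5 Ω
X_C = 1/(ωC) = 43.41 Ω
Parallel: admittances add. Y = 1/R + 1/(jωL) + jωC
Y = (0.001570 + j0.01519) S
|Y| = 0.01527 S → |Z| = 1/|Y| = 65.48 Ω, ∠Z = −∠Y = -84.10°

-84.10°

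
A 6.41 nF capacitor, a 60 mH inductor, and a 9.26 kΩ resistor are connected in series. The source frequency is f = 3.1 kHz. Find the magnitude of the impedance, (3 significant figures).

11500 Ω

ω = 2πf = 19480 rad/s
X_L = ωL = 1170 Ω
X_C = 1/(ωC) = 8010 Ω
Net reactance X = X_L − X_C = -6840 Ω
Z = 9260 − j6840 Ω
|Z| = √(9260² + 6840²) = 11500 Ω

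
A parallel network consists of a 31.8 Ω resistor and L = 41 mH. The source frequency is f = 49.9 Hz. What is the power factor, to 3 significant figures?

ω = 2πf = 313.5 rad/s
X_L = ωL = 12.9 Ω
Parallel: admittances add. Y = 1/R + 1/(jωL)
Y = (0.0314 − j0.0778) S
|Y| = 0.0839 S → |Z| = 1/|Y| = 11.9 Ω, ∠Z = −∠Y = 68.0°
cos φ = cos(68.0°) = 0.375

0.375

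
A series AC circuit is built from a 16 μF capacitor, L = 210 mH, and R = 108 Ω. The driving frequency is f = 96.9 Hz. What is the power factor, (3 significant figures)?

0.974

ω = 2πf = 608.8 rad/s
X_L = ωL = 128 Ω
X_C = 1/(ωC) = 103 Ω
Net reactance X = X_L − X_C = 25.2 Ω
Z = 108 + j25.2 Ω
|Z| = √(108² + 25.2²) = 111 Ω
∠Z = arctan(25.2/108) = 13.1°
cos φ = cos(13.1°) = 0.974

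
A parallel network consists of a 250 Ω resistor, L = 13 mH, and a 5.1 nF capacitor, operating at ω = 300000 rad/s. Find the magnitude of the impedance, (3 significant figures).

238 Ω

X_L = ωL = 3900 Ω
X_C = 1/(ωC) = 654 Ω
Parallel: admittances add. Y = 1/R + 1/(jωL) + jωC
Y = (0.00400 + j0.00127) S
|Y| = 0.00420 S → |Z| = 1/|Y| = 238 Ω, ∠Z = −∠Y = -17.7°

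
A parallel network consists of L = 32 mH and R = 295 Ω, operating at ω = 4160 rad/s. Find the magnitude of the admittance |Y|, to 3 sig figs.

8.24 mS

X_L = ωL = 133 Ω
Parallel: admittances add. Y = 1/R + 1/(jωL)
Y = (0.00339 − j0.00751) S
|Y| = 0.00824 S → |Z| = 1/|Y| = 121 Ω, ∠Z = −∠Y = 65.7°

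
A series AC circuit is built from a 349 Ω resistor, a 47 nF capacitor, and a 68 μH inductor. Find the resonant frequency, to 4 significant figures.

89.03 kHz

ω₀ = 1/√(LC) = 1/√(6.8e-05 × 4.7e-08) = 559400 rad/s
f₀ = ω₀/(2π) = 89.03 kHz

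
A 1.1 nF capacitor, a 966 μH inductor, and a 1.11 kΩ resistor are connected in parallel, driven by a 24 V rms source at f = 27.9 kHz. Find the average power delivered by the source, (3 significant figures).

ω = 2πf = 175300 rad/s
X_L = ωL = 169 Ω
X_C = 1/(ωC) = 5190 Ω
Parallel: admittances add. Y = 1/R + 1/(jωL) + jωC
Y = (0.000901 − j0.00571) S
|Y| = 0.00578 S → |Z| = 1/|Y| = 173 Ω, ∠Z = −∠Y = 81.0°
I = V/|Z| = 139 mA
P = VI cos φ = 24 × 0.139 × cos(81.0°) = 519 mW

519 mW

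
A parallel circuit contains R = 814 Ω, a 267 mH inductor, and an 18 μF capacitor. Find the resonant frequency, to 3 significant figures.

ω₀ = 1/√(LC) = 1/√(0.267 × 1.8e-05) = 456.2 rad/s
f₀ = ω₀/(2π) = 72.6 Hz

72.6 Hz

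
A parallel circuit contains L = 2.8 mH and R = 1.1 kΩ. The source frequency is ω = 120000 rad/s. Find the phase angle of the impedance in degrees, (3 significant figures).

73.0°

X_L = ωL = 336 Ω
Parallel: admittances add. Y = 1/R + 1/(jωL)
Y = (0.000909 − j0.00298) S
|Y| = 0.00311 S → |Z| = 1/|Y| = 321 Ω, ∠Z = −∠Y = 73.0°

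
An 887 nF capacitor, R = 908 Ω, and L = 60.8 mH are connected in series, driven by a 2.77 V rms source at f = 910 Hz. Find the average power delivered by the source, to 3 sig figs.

ω = 2πf = 5718 rad/s
X_L = ωL = 348 Ω
X_C = 1/(ωC) = 197 Ω
Net reactance X = X_L − X_C = 150 Ω
Z = 908 + j150 Ω
|Z| = √(908² + 150²) = 920 Ω
∠Z = arctan(150/908) = 9.41°
I = V/|Z| = 3.01 mA
P = VI cos φ = 2.77 × 0.00301 × cos(9.41°) = 8.22 mW

8.22 mW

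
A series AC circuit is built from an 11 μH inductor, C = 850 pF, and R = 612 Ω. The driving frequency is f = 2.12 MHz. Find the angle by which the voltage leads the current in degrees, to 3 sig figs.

ω = 2πf = 1.332e+07 rad/s
X_L = ωL = 147 Ω
X_C = 1/(ωC) = 88.3 Ω
Net reactance X = X_L − X_C = 58.2 Ω
Z = 612 + j58.2 Ω
|Z| = √(612² + 58.2²) = 615 Ω
∠Z = arctan(58.2/612) = 5.43°

5.43°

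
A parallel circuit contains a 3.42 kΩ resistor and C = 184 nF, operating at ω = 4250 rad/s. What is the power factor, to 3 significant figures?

0.350

X_C = 1/(ωC) = 1280 Ω
Parallel: admittances add. Y = 1/R + jωC
Y = (0.000292 + j0.000782) S
|Y| = 0.000835 S → |Z| = 1/|Y| = 1200 Ω, ∠Z = −∠Y = -69.5°
cos φ = cos(-69.5°) = 0.350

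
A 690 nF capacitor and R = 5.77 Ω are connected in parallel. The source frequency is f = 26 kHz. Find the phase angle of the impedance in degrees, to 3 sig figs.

-33.0°

ω = 2πf = 163400 rad/s
X_C = 1/(ωC) = 8.87 Ω
Parallel: admittances add. Y = 1/R + jωC
Y = (0.173 + j0.113) S
|Y| = 0.207 S → |Z| = 1/|Y| = 4.84 Ω, ∠Z = −∠Y = -33.0°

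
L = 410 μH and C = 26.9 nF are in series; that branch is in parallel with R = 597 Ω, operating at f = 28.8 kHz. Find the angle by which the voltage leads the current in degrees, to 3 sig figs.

ω = 2πf = 181000 rad/s
X_L = ωL = 74.2 Ω
X_C = 1/(ωC) = 205 Ω
Branch 1: Z₁ = R = 597 Ω
Branch 2 (series LC): Z₂ = j(X_L − X_C) = −j131 Ω
Parallel: Z = Z₁Z₂/(Z₁+Z₂), |Z| = 128 Ω, ∠Z = -77.6°

-77.6°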